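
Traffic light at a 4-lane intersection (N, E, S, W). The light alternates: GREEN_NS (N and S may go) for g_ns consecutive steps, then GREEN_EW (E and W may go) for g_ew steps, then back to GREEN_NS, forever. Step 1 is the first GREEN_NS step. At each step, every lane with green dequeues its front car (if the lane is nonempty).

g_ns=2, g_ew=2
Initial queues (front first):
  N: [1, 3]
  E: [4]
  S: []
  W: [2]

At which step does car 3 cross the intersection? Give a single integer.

Step 1 [NS]: N:car1-GO,E:wait,S:empty,W:wait | queues: N=1 E=1 S=0 W=1
Step 2 [NS]: N:car3-GO,E:wait,S:empty,W:wait | queues: N=0 E=1 S=0 W=1
Step 3 [EW]: N:wait,E:car4-GO,S:wait,W:car2-GO | queues: N=0 E=0 S=0 W=0
Car 3 crosses at step 2

2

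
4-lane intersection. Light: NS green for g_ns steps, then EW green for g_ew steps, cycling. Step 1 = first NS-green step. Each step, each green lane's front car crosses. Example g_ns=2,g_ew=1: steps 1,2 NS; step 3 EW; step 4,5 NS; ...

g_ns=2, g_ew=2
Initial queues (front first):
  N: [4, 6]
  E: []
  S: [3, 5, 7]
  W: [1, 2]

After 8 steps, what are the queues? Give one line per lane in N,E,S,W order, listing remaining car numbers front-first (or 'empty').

Step 1 [NS]: N:car4-GO,E:wait,S:car3-GO,W:wait | queues: N=1 E=0 S=2 W=2
Step 2 [NS]: N:car6-GO,E:wait,S:car5-GO,W:wait | queues: N=0 E=0 S=1 W=2
Step 3 [EW]: N:wait,E:empty,S:wait,W:car1-GO | queues: N=0 E=0 S=1 W=1
Step 4 [EW]: N:wait,E:empty,S:wait,W:car2-GO | queues: N=0 E=0 S=1 W=0
Step 5 [NS]: N:empty,E:wait,S:car7-GO,W:wait | queues: N=0 E=0 S=0 W=0

N: empty
E: empty
S: empty
W: empty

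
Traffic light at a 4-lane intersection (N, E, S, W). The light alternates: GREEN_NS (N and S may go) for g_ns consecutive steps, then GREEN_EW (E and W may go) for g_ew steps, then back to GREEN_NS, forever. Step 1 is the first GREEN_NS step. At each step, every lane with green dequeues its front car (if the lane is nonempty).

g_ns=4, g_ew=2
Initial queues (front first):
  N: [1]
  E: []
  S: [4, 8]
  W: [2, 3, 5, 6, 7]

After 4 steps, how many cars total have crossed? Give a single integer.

Step 1 [NS]: N:car1-GO,E:wait,S:car4-GO,W:wait | queues: N=0 E=0 S=1 W=5
Step 2 [NS]: N:empty,E:wait,S:car8-GO,W:wait | queues: N=0 E=0 S=0 W=5
Step 3 [NS]: N:empty,E:wait,S:empty,W:wait | queues: N=0 E=0 S=0 W=5
Step 4 [NS]: N:empty,E:wait,S:empty,W:wait | queues: N=0 E=0 S=0 W=5
Cars crossed by step 4: 3

Answer: 3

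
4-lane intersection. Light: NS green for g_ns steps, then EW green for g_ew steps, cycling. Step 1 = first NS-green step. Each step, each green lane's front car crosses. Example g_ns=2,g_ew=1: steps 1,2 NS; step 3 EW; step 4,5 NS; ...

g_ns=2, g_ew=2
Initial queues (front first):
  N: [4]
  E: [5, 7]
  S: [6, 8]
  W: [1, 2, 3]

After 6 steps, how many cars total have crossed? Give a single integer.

Answer: 7

Derivation:
Step 1 [NS]: N:car4-GO,E:wait,S:car6-GO,W:wait | queues: N=0 E=2 S=1 W=3
Step 2 [NS]: N:empty,E:wait,S:car8-GO,W:wait | queues: N=0 E=2 S=0 W=3
Step 3 [EW]: N:wait,E:car5-GO,S:wait,W:car1-GO | queues: N=0 E=1 S=0 W=2
Step 4 [EW]: N:wait,E:car7-GO,S:wait,W:car2-GO | queues: N=0 E=0 S=0 W=1
Step 5 [NS]: N:empty,E:wait,S:empty,W:wait | queues: N=0 E=0 S=0 W=1
Step 6 [NS]: N:empty,E:wait,S:empty,W:wait | queues: N=0 E=0 S=0 W=1
Cars crossed by step 6: 7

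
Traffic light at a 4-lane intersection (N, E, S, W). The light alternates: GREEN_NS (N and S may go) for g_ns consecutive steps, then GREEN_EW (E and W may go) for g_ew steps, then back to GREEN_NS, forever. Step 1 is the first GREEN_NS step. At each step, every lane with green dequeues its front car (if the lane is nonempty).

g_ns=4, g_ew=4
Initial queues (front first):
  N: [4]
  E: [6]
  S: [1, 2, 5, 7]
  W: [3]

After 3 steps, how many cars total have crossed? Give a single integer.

Answer: 4

Derivation:
Step 1 [NS]: N:car4-GO,E:wait,S:car1-GO,W:wait | queues: N=0 E=1 S=3 W=1
Step 2 [NS]: N:empty,E:wait,S:car2-GO,W:wait | queues: N=0 E=1 S=2 W=1
Step 3 [NS]: N:empty,E:wait,S:car5-GO,W:wait | queues: N=0 E=1 S=1 W=1
Cars crossed by step 3: 4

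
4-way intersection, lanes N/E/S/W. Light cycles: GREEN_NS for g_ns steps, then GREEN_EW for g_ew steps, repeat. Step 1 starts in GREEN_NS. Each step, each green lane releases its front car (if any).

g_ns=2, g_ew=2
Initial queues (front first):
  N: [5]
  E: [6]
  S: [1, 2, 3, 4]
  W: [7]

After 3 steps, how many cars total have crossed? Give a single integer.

Answer: 5

Derivation:
Step 1 [NS]: N:car5-GO,E:wait,S:car1-GO,W:wait | queues: N=0 E=1 S=3 W=1
Step 2 [NS]: N:empty,E:wait,S:car2-GO,W:wait | queues: N=0 E=1 S=2 W=1
Step 3 [EW]: N:wait,E:car6-GO,S:wait,W:car7-GO | queues: N=0 E=0 S=2 W=0
Cars crossed by step 3: 5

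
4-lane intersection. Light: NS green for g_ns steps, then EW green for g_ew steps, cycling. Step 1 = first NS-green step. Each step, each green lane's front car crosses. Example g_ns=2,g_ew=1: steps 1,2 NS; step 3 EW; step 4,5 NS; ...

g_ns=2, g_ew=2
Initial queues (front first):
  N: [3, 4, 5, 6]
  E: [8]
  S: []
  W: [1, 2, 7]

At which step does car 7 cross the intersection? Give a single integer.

Step 1 [NS]: N:car3-GO,E:wait,S:empty,W:wait | queues: N=3 E=1 S=0 W=3
Step 2 [NS]: N:car4-GO,E:wait,S:empty,W:wait | queues: N=2 E=1 S=0 W=3
Step 3 [EW]: N:wait,E:car8-GO,S:wait,W:car1-GO | queues: N=2 E=0 S=0 W=2
Step 4 [EW]: N:wait,E:empty,S:wait,W:car2-GO | queues: N=2 E=0 S=0 W=1
Step 5 [NS]: N:car5-GO,E:wait,S:empty,W:wait | queues: N=1 E=0 S=0 W=1
Step 6 [NS]: N:car6-GO,E:wait,S:empty,W:wait | queues: N=0 E=0 S=0 W=1
Step 7 [EW]: N:wait,E:empty,S:wait,W:car7-GO | queues: N=0 E=0 S=0 W=0
Car 7 crosses at step 7

7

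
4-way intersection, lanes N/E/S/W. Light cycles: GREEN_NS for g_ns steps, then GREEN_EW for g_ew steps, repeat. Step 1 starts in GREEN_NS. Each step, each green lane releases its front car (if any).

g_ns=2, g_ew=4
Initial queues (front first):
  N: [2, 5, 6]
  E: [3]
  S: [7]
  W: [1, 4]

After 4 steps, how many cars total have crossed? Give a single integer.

Step 1 [NS]: N:car2-GO,E:wait,S:car7-GO,W:wait | queues: N=2 E=1 S=0 W=2
Step 2 [NS]: N:car5-GO,E:wait,S:empty,W:wait | queues: N=1 E=1 S=0 W=2
Step 3 [EW]: N:wait,E:car3-GO,S:wait,W:car1-GO | queues: N=1 E=0 S=0 W=1
Step 4 [EW]: N:wait,E:empty,S:wait,W:car4-GO | queues: N=1 E=0 S=0 W=0
Cars crossed by step 4: 6

Answer: 6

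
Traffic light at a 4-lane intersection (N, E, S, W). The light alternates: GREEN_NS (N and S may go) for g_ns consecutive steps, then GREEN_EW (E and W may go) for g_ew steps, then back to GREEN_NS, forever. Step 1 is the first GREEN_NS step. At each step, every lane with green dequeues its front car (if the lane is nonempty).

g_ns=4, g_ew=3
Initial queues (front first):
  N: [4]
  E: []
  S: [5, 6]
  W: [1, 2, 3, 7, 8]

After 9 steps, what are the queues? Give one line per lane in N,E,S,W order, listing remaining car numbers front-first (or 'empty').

Step 1 [NS]: N:car4-GO,E:wait,S:car5-GO,W:wait | queues: N=0 E=0 S=1 W=5
Step 2 [NS]: N:empty,E:wait,S:car6-GO,W:wait | queues: N=0 E=0 S=0 W=5
Step 3 [NS]: N:empty,E:wait,S:empty,W:wait | queues: N=0 E=0 S=0 W=5
Step 4 [NS]: N:empty,E:wait,S:empty,W:wait | queues: N=0 E=0 S=0 W=5
Step 5 [EW]: N:wait,E:empty,S:wait,W:car1-GO | queues: N=0 E=0 S=0 W=4
Step 6 [EW]: N:wait,E:empty,S:wait,W:car2-GO | queues: N=0 E=0 S=0 W=3
Step 7 [EW]: N:wait,E:empty,S:wait,W:car3-GO | queues: N=0 E=0 S=0 W=2
Step 8 [NS]: N:empty,E:wait,S:empty,W:wait | queues: N=0 E=0 S=0 W=2
Step 9 [NS]: N:empty,E:wait,S:empty,W:wait | queues: N=0 E=0 S=0 W=2

N: empty
E: empty
S: empty
W: 7 8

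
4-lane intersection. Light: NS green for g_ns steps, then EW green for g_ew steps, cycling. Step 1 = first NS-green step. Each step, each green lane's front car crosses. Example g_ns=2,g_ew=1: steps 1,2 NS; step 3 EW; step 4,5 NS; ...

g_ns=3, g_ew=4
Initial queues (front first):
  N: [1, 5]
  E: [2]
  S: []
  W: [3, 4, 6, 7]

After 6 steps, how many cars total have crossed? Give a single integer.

Answer: 6

Derivation:
Step 1 [NS]: N:car1-GO,E:wait,S:empty,W:wait | queues: N=1 E=1 S=0 W=4
Step 2 [NS]: N:car5-GO,E:wait,S:empty,W:wait | queues: N=0 E=1 S=0 W=4
Step 3 [NS]: N:empty,E:wait,S:empty,W:wait | queues: N=0 E=1 S=0 W=4
Step 4 [EW]: N:wait,E:car2-GO,S:wait,W:car3-GO | queues: N=0 E=0 S=0 W=3
Step 5 [EW]: N:wait,E:empty,S:wait,W:car4-GO | queues: N=0 E=0 S=0 W=2
Step 6 [EW]: N:wait,E:empty,S:wait,W:car6-GO | queues: N=0 E=0 S=0 W=1
Cars crossed by step 6: 6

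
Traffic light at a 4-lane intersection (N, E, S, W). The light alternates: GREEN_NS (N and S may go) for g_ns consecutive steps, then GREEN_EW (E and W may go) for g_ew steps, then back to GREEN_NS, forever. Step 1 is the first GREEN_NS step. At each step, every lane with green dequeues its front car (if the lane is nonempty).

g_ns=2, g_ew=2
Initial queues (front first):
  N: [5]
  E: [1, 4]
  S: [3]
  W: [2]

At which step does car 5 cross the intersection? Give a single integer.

Step 1 [NS]: N:car5-GO,E:wait,S:car3-GO,W:wait | queues: N=0 E=2 S=0 W=1
Step 2 [NS]: N:empty,E:wait,S:empty,W:wait | queues: N=0 E=2 S=0 W=1
Step 3 [EW]: N:wait,E:car1-GO,S:wait,W:car2-GO | queues: N=0 E=1 S=0 W=0
Step 4 [EW]: N:wait,E:car4-GO,S:wait,W:empty | queues: N=0 E=0 S=0 W=0
Car 5 crosses at step 1

1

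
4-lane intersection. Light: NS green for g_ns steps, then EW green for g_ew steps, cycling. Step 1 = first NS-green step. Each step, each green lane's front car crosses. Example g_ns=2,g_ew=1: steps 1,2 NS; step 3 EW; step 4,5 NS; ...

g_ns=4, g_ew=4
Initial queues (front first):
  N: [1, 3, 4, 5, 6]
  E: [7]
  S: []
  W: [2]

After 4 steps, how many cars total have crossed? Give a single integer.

Step 1 [NS]: N:car1-GO,E:wait,S:empty,W:wait | queues: N=4 E=1 S=0 W=1
Step 2 [NS]: N:car3-GO,E:wait,S:empty,W:wait | queues: N=3 E=1 S=0 W=1
Step 3 [NS]: N:car4-GO,E:wait,S:empty,W:wait | queues: N=2 E=1 S=0 W=1
Step 4 [NS]: N:car5-GO,E:wait,S:empty,W:wait | queues: N=1 E=1 S=0 W=1
Cars crossed by step 4: 4

Answer: 4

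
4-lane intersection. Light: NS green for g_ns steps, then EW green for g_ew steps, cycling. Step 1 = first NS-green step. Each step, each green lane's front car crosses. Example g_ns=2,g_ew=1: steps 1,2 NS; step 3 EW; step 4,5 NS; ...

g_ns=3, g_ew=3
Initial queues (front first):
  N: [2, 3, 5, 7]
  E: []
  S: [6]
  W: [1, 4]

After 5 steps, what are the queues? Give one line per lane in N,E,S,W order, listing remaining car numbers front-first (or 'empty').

Step 1 [NS]: N:car2-GO,E:wait,S:car6-GO,W:wait | queues: N=3 E=0 S=0 W=2
Step 2 [NS]: N:car3-GO,E:wait,S:empty,W:wait | queues: N=2 E=0 S=0 W=2
Step 3 [NS]: N:car5-GO,E:wait,S:empty,W:wait | queues: N=1 E=0 S=0 W=2
Step 4 [EW]: N:wait,E:empty,S:wait,W:car1-GO | queues: N=1 E=0 S=0 W=1
Step 5 [EW]: N:wait,E:empty,S:wait,W:car4-GO | queues: N=1 E=0 S=0 W=0

N: 7
E: empty
S: empty
W: empty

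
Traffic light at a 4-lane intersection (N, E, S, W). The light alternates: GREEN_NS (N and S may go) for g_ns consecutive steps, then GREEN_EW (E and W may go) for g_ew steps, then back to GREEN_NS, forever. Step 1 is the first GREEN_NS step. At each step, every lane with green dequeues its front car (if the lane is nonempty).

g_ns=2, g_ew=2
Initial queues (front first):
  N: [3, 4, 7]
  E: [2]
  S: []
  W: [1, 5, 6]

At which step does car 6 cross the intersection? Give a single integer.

Step 1 [NS]: N:car3-GO,E:wait,S:empty,W:wait | queues: N=2 E=1 S=0 W=3
Step 2 [NS]: N:car4-GO,E:wait,S:empty,W:wait | queues: N=1 E=1 S=0 W=3
Step 3 [EW]: N:wait,E:car2-GO,S:wait,W:car1-GO | queues: N=1 E=0 S=0 W=2
Step 4 [EW]: N:wait,E:empty,S:wait,W:car5-GO | queues: N=1 E=0 S=0 W=1
Step 5 [NS]: N:car7-GO,E:wait,S:empty,W:wait | queues: N=0 E=0 S=0 W=1
Step 6 [NS]: N:empty,E:wait,S:empty,W:wait | queues: N=0 E=0 S=0 W=1
Step 7 [EW]: N:wait,E:empty,S:wait,W:car6-GO | queues: N=0 E=0 S=0 W=0
Car 6 crosses at step 7

7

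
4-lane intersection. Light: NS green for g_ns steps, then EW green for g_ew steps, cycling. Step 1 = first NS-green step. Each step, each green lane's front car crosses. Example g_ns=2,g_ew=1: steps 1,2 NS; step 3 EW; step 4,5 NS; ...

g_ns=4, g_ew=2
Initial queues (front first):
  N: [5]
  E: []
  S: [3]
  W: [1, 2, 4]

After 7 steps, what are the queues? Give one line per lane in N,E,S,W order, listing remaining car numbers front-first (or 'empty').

Step 1 [NS]: N:car5-GO,E:wait,S:car3-GO,W:wait | queues: N=0 E=0 S=0 W=3
Step 2 [NS]: N:empty,E:wait,S:empty,W:wait | queues: N=0 E=0 S=0 W=3
Step 3 [NS]: N:empty,E:wait,S:empty,W:wait | queues: N=0 E=0 S=0 W=3
Step 4 [NS]: N:empty,E:wait,S:empty,W:wait | queues: N=0 E=0 S=0 W=3
Step 5 [EW]: N:wait,E:empty,S:wait,W:car1-GO | queues: N=0 E=0 S=0 W=2
Step 6 [EW]: N:wait,E:empty,S:wait,W:car2-GO | queues: N=0 E=0 S=0 W=1
Step 7 [NS]: N:empty,E:wait,S:empty,W:wait | queues: N=0 E=0 S=0 W=1

N: empty
E: empty
S: empty
W: 4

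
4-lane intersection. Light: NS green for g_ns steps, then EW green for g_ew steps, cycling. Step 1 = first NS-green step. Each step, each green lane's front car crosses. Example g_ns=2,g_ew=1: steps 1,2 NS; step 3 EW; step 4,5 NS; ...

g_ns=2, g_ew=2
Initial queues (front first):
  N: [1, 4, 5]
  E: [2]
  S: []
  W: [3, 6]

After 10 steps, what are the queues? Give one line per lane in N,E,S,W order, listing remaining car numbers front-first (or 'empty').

Step 1 [NS]: N:car1-GO,E:wait,S:empty,W:wait | queues: N=2 E=1 S=0 W=2
Step 2 [NS]: N:car4-GO,E:wait,S:empty,W:wait | queues: N=1 E=1 S=0 W=2
Step 3 [EW]: N:wait,E:car2-GO,S:wait,W:car3-GO | queues: N=1 E=0 S=0 W=1
Step 4 [EW]: N:wait,E:empty,S:wait,W:car6-GO | queues: N=1 E=0 S=0 W=0
Step 5 [NS]: N:car5-GO,E:wait,S:empty,W:wait | queues: N=0 E=0 S=0 W=0

N: empty
E: empty
S: empty
W: empty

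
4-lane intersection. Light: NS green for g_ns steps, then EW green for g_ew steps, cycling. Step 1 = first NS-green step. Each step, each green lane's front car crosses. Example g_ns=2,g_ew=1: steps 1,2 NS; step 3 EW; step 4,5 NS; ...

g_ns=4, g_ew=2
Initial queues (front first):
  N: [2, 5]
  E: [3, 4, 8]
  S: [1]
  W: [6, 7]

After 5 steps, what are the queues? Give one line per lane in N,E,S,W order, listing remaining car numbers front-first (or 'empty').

Step 1 [NS]: N:car2-GO,E:wait,S:car1-GO,W:wait | queues: N=1 E=3 S=0 W=2
Step 2 [NS]: N:car5-GO,E:wait,S:empty,W:wait | queues: N=0 E=3 S=0 W=2
Step 3 [NS]: N:empty,E:wait,S:empty,W:wait | queues: N=0 E=3 S=0 W=2
Step 4 [NS]: N:empty,E:wait,S:empty,W:wait | queues: N=0 E=3 S=0 W=2
Step 5 [EW]: N:wait,E:car3-GO,S:wait,W:car6-GO | queues: N=0 E=2 S=0 W=1

N: empty
E: 4 8
S: empty
W: 7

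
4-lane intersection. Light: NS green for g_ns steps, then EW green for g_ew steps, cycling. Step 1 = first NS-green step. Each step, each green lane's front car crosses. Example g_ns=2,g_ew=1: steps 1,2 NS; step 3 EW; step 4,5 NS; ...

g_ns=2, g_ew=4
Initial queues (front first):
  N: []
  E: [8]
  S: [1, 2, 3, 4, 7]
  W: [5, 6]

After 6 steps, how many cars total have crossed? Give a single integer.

Answer: 5

Derivation:
Step 1 [NS]: N:empty,E:wait,S:car1-GO,W:wait | queues: N=0 E=1 S=4 W=2
Step 2 [NS]: N:empty,E:wait,S:car2-GO,W:wait | queues: N=0 E=1 S=3 W=2
Step 3 [EW]: N:wait,E:car8-GO,S:wait,W:car5-GO | queues: N=0 E=0 S=3 W=1
Step 4 [EW]: N:wait,E:empty,S:wait,W:car6-GO | queues: N=0 E=0 S=3 W=0
Step 5 [EW]: N:wait,E:empty,S:wait,W:empty | queues: N=0 E=0 S=3 W=0
Step 6 [EW]: N:wait,E:empty,S:wait,W:empty | queues: N=0 E=0 S=3 W=0
Cars crossed by step 6: 5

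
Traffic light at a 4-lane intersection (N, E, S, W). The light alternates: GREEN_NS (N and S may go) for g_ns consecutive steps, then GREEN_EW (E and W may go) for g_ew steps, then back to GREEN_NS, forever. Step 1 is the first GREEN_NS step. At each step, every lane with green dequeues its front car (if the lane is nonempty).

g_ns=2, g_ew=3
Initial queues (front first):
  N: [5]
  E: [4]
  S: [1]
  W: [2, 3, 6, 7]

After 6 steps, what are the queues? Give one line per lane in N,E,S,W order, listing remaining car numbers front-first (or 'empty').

Step 1 [NS]: N:car5-GO,E:wait,S:car1-GO,W:wait | queues: N=0 E=1 S=0 W=4
Step 2 [NS]: N:empty,E:wait,S:empty,W:wait | queues: N=0 E=1 S=0 W=4
Step 3 [EW]: N:wait,E:car4-GO,S:wait,W:car2-GO | queues: N=0 E=0 S=0 W=3
Step 4 [EW]: N:wait,E:empty,S:wait,W:car3-GO | queues: N=0 E=0 S=0 W=2
Step 5 [EW]: N:wait,E:empty,S:wait,W:car6-GO | queues: N=0 E=0 S=0 W=1
Step 6 [NS]: N:empty,E:wait,S:empty,W:wait | queues: N=0 E=0 S=0 W=1

N: empty
E: empty
S: empty
W: 7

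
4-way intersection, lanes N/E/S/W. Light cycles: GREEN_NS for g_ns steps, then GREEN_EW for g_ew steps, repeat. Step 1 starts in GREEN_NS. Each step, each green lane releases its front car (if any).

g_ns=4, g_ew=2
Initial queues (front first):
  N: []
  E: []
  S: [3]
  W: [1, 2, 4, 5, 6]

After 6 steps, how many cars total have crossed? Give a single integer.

Answer: 3

Derivation:
Step 1 [NS]: N:empty,E:wait,S:car3-GO,W:wait | queues: N=0 E=0 S=0 W=5
Step 2 [NS]: N:empty,E:wait,S:empty,W:wait | queues: N=0 E=0 S=0 W=5
Step 3 [NS]: N:empty,E:wait,S:empty,W:wait | queues: N=0 E=0 S=0 W=5
Step 4 [NS]: N:empty,E:wait,S:empty,W:wait | queues: N=0 E=0 S=0 W=5
Step 5 [EW]: N:wait,E:empty,S:wait,W:car1-GO | queues: N=0 E=0 S=0 W=4
Step 6 [EW]: N:wait,E:empty,S:wait,W:car2-GO | queues: N=0 E=0 S=0 W=3
Cars crossed by step 6: 3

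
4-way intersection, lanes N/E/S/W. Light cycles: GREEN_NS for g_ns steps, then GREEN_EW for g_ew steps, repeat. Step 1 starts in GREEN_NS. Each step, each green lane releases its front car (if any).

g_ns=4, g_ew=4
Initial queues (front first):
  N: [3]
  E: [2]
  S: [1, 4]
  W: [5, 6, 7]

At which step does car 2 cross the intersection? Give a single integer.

Step 1 [NS]: N:car3-GO,E:wait,S:car1-GO,W:wait | queues: N=0 E=1 S=1 W=3
Step 2 [NS]: N:empty,E:wait,S:car4-GO,W:wait | queues: N=0 E=1 S=0 W=3
Step 3 [NS]: N:empty,E:wait,S:empty,W:wait | queues: N=0 E=1 S=0 W=3
Step 4 [NS]: N:empty,E:wait,S:empty,W:wait | queues: N=0 E=1 S=0 W=3
Step 5 [EW]: N:wait,E:car2-GO,S:wait,W:car5-GO | queues: N=0 E=0 S=0 W=2
Step 6 [EW]: N:wait,E:empty,S:wait,W:car6-GO | queues: N=0 E=0 S=0 W=1
Step 7 [EW]: N:wait,E:empty,S:wait,W:car7-GO | queues: N=0 E=0 S=0 W=0
Car 2 crosses at step 5

5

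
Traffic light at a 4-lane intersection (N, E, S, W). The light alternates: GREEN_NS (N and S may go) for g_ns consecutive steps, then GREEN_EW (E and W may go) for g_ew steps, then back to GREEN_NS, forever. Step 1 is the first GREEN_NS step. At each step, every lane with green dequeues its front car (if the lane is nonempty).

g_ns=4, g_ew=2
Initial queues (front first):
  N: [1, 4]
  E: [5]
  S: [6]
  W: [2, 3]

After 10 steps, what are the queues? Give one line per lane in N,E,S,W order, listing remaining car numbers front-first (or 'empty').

Step 1 [NS]: N:car1-GO,E:wait,S:car6-GO,W:wait | queues: N=1 E=1 S=0 W=2
Step 2 [NS]: N:car4-GO,E:wait,S:empty,W:wait | queues: N=0 E=1 S=0 W=2
Step 3 [NS]: N:empty,E:wait,S:empty,W:wait | queues: N=0 E=1 S=0 W=2
Step 4 [NS]: N:empty,E:wait,S:empty,W:wait | queues: N=0 E=1 S=0 W=2
Step 5 [EW]: N:wait,E:car5-GO,S:wait,W:car2-GO | queues: N=0 E=0 S=0 W=1
Step 6 [EW]: N:wait,E:empty,S:wait,W:car3-GO | queues: N=0 E=0 S=0 W=0

N: empty
E: empty
S: empty
W: empty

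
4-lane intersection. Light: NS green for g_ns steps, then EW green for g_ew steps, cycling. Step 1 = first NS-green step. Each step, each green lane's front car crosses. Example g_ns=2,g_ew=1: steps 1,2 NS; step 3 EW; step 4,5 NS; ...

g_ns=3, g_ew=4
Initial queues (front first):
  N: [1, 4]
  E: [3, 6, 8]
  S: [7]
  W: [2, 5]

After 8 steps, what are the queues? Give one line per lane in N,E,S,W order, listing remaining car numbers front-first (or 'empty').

Step 1 [NS]: N:car1-GO,E:wait,S:car7-GO,W:wait | queues: N=1 E=3 S=0 W=2
Step 2 [NS]: N:car4-GO,E:wait,S:empty,W:wait | queues: N=0 E=3 S=0 W=2
Step 3 [NS]: N:empty,E:wait,S:empty,W:wait | queues: N=0 E=3 S=0 W=2
Step 4 [EW]: N:wait,E:car3-GO,S:wait,W:car2-GO | queues: N=0 E=2 S=0 W=1
Step 5 [EW]: N:wait,E:car6-GO,S:wait,W:car5-GO | queues: N=0 E=1 S=0 W=0
Step 6 [EW]: N:wait,E:car8-GO,S:wait,W:empty | queues: N=0 E=0 S=0 W=0

N: empty
E: empty
S: empty
W: empty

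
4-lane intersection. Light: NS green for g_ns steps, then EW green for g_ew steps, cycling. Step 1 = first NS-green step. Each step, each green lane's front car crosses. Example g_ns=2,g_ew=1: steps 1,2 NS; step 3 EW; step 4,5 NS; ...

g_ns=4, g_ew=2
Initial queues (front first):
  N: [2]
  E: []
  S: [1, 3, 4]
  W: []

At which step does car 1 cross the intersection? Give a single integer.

Step 1 [NS]: N:car2-GO,E:wait,S:car1-GO,W:wait | queues: N=0 E=0 S=2 W=0
Step 2 [NS]: N:empty,E:wait,S:car3-GO,W:wait | queues: N=0 E=0 S=1 W=0
Step 3 [NS]: N:empty,E:wait,S:car4-GO,W:wait | queues: N=0 E=0 S=0 W=0
Car 1 crosses at step 1

1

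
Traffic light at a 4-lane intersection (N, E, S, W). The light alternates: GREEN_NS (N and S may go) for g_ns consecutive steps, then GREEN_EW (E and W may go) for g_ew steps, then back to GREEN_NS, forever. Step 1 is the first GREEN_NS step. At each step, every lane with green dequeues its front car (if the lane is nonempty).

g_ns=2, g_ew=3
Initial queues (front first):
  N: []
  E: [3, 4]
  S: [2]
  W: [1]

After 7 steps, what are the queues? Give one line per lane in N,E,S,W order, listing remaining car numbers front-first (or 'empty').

Step 1 [NS]: N:empty,E:wait,S:car2-GO,W:wait | queues: N=0 E=2 S=0 W=1
Step 2 [NS]: N:empty,E:wait,S:empty,W:wait | queues: N=0 E=2 S=0 W=1
Step 3 [EW]: N:wait,E:car3-GO,S:wait,W:car1-GO | queues: N=0 E=1 S=0 W=0
Step 4 [EW]: N:wait,E:car4-GO,S:wait,W:empty | queues: N=0 E=0 S=0 W=0

N: empty
E: empty
S: empty
W: empty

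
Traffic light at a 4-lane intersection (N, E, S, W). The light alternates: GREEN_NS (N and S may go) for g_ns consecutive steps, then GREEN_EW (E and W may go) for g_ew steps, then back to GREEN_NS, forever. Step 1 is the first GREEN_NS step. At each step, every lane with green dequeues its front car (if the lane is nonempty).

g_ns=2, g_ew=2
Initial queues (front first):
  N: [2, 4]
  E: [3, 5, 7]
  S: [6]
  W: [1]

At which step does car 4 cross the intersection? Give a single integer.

Step 1 [NS]: N:car2-GO,E:wait,S:car6-GO,W:wait | queues: N=1 E=3 S=0 W=1
Step 2 [NS]: N:car4-GO,E:wait,S:empty,W:wait | queues: N=0 E=3 S=0 W=1
Step 3 [EW]: N:wait,E:car3-GO,S:wait,W:car1-GO | queues: N=0 E=2 S=0 W=0
Step 4 [EW]: N:wait,E:car5-GO,S:wait,W:empty | queues: N=0 E=1 S=0 W=0
Step 5 [NS]: N:empty,E:wait,S:empty,W:wait | queues: N=0 E=1 S=0 W=0
Step 6 [NS]: N:empty,E:wait,S:empty,W:wait | queues: N=0 E=1 S=0 W=0
Step 7 [EW]: N:wait,E:car7-GO,S:wait,W:empty | queues: N=0 E=0 S=0 W=0
Car 4 crosses at step 2

2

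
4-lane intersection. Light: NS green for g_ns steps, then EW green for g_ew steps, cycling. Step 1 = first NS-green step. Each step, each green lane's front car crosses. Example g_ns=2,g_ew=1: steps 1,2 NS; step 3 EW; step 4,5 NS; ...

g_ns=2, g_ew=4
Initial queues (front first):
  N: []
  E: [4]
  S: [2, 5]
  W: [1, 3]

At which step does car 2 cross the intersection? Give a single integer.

Step 1 [NS]: N:empty,E:wait,S:car2-GO,W:wait | queues: N=0 E=1 S=1 W=2
Step 2 [NS]: N:empty,E:wait,S:car5-GO,W:wait | queues: N=0 E=1 S=0 W=2
Step 3 [EW]: N:wait,E:car4-GO,S:wait,W:car1-GO | queues: N=0 E=0 S=0 W=1
Step 4 [EW]: N:wait,E:empty,S:wait,W:car3-GO | queues: N=0 E=0 S=0 W=0
Car 2 crosses at step 1

1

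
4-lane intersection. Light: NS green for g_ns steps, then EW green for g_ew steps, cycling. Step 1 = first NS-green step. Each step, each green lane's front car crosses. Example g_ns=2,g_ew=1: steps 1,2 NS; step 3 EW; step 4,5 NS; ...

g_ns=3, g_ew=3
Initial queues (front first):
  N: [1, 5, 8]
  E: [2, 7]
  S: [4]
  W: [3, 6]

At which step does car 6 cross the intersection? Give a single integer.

Step 1 [NS]: N:car1-GO,E:wait,S:car4-GO,W:wait | queues: N=2 E=2 S=0 W=2
Step 2 [NS]: N:car5-GO,E:wait,S:empty,W:wait | queues: N=1 E=2 S=0 W=2
Step 3 [NS]: N:car8-GO,E:wait,S:empty,W:wait | queues: N=0 E=2 S=0 W=2
Step 4 [EW]: N:wait,E:car2-GO,S:wait,W:car3-GO | queues: N=0 E=1 S=0 W=1
Step 5 [EW]: N:wait,E:car7-GO,S:wait,W:car6-GO | queues: N=0 E=0 S=0 W=0
Car 6 crosses at step 5

5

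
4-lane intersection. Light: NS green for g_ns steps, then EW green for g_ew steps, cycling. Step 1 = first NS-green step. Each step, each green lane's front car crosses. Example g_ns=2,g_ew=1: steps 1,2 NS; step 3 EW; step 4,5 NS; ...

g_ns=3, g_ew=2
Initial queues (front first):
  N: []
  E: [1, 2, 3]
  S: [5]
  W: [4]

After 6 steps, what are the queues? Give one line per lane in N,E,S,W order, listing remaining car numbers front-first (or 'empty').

Step 1 [NS]: N:empty,E:wait,S:car5-GO,W:wait | queues: N=0 E=3 S=0 W=1
Step 2 [NS]: N:empty,E:wait,S:empty,W:wait | queues: N=0 E=3 S=0 W=1
Step 3 [NS]: N:empty,E:wait,S:empty,W:wait | queues: N=0 E=3 S=0 W=1
Step 4 [EW]: N:wait,E:car1-GO,S:wait,W:car4-GO | queues: N=0 E=2 S=0 W=0
Step 5 [EW]: N:wait,E:car2-GO,S:wait,W:empty | queues: N=0 E=1 S=0 W=0
Step 6 [NS]: N:empty,E:wait,S:empty,W:wait | queues: N=0 E=1 S=0 W=0

N: empty
E: 3
S: empty
W: empty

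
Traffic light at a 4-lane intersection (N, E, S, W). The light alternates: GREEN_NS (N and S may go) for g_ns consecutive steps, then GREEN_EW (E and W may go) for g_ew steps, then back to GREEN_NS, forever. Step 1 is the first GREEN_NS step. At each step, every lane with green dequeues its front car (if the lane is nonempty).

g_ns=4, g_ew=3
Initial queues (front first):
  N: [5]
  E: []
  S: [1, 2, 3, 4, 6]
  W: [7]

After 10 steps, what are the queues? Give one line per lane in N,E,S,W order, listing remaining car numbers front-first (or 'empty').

Step 1 [NS]: N:car5-GO,E:wait,S:car1-GO,W:wait | queues: N=0 E=0 S=4 W=1
Step 2 [NS]: N:empty,E:wait,S:car2-GO,W:wait | queues: N=0 E=0 S=3 W=1
Step 3 [NS]: N:empty,E:wait,S:car3-GO,W:wait | queues: N=0 E=0 S=2 W=1
Step 4 [NS]: N:empty,E:wait,S:car4-GO,W:wait | queues: N=0 E=0 S=1 W=1
Step 5 [EW]: N:wait,E:empty,S:wait,W:car7-GO | queues: N=0 E=0 S=1 W=0
Step 6 [EW]: N:wait,E:empty,S:wait,W:empty | queues: N=0 E=0 S=1 W=0
Step 7 [EW]: N:wait,E:empty,S:wait,W:empty | queues: N=0 E=0 S=1 W=0
Step 8 [NS]: N:empty,E:wait,S:car6-GO,W:wait | queues: N=0 E=0 S=0 W=0

N: empty
E: empty
S: empty
W: empty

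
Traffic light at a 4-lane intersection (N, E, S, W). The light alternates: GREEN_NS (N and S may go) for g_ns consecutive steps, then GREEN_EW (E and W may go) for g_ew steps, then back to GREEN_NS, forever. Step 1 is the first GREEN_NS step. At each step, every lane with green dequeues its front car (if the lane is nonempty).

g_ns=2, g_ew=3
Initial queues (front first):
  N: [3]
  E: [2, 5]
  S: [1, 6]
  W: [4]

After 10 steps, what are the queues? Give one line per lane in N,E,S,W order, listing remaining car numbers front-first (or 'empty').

Step 1 [NS]: N:car3-GO,E:wait,S:car1-GO,W:wait | queues: N=0 E=2 S=1 W=1
Step 2 [NS]: N:empty,E:wait,S:car6-GO,W:wait | queues: N=0 E=2 S=0 W=1
Step 3 [EW]: N:wait,E:car2-GO,S:wait,W:car4-GO | queues: N=0 E=1 S=0 W=0
Step 4 [EW]: N:wait,E:car5-GO,S:wait,W:empty | queues: N=0 E=0 S=0 W=0

N: empty
E: empty
S: empty
W: empty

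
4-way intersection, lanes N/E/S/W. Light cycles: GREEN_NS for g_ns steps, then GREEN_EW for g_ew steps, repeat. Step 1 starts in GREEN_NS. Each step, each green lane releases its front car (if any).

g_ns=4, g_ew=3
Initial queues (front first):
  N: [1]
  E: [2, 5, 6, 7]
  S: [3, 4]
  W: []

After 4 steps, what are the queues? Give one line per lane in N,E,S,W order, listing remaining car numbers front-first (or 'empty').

Step 1 [NS]: N:car1-GO,E:wait,S:car3-GO,W:wait | queues: N=0 E=4 S=1 W=0
Step 2 [NS]: N:empty,E:wait,S:car4-GO,W:wait | queues: N=0 E=4 S=0 W=0
Step 3 [NS]: N:empty,E:wait,S:empty,W:wait | queues: N=0 E=4 S=0 W=0
Step 4 [NS]: N:empty,E:wait,S:empty,W:wait | queues: N=0 E=4 S=0 W=0

N: empty
E: 2 5 6 7
S: empty
W: empty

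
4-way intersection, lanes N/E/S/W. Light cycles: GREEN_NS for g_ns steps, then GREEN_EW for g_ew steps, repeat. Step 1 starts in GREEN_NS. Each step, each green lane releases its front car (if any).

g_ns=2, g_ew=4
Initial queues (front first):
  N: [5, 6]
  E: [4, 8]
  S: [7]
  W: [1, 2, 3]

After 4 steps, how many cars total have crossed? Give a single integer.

Step 1 [NS]: N:car5-GO,E:wait,S:car7-GO,W:wait | queues: N=1 E=2 S=0 W=3
Step 2 [NS]: N:car6-GO,E:wait,S:empty,W:wait | queues: N=0 E=2 S=0 W=3
Step 3 [EW]: N:wait,E:car4-GO,S:wait,W:car1-GO | queues: N=0 E=1 S=0 W=2
Step 4 [EW]: N:wait,E:car8-GO,S:wait,W:car2-GO | queues: N=0 E=0 S=0 W=1
Cars crossed by step 4: 7

Answer: 7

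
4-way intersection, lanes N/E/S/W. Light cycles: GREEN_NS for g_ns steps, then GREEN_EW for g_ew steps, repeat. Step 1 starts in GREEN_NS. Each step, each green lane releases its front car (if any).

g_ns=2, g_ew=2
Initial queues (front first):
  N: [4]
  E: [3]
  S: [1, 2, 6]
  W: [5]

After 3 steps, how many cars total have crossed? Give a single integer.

Step 1 [NS]: N:car4-GO,E:wait,S:car1-GO,W:wait | queues: N=0 E=1 S=2 W=1
Step 2 [NS]: N:empty,E:wait,S:car2-GO,W:wait | queues: N=0 E=1 S=1 W=1
Step 3 [EW]: N:wait,E:car3-GO,S:wait,W:car5-GO | queues: N=0 E=0 S=1 W=0
Cars crossed by step 3: 5

Answer: 5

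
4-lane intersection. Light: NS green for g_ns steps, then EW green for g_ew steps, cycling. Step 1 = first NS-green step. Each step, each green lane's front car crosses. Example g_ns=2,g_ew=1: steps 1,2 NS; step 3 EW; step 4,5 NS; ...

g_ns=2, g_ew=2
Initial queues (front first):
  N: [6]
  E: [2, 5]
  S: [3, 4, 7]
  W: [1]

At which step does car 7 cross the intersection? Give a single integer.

Step 1 [NS]: N:car6-GO,E:wait,S:car3-GO,W:wait | queues: N=0 E=2 S=2 W=1
Step 2 [NS]: N:empty,E:wait,S:car4-GO,W:wait | queues: N=0 E=2 S=1 W=1
Step 3 [EW]: N:wait,E:car2-GO,S:wait,W:car1-GO | queues: N=0 E=1 S=1 W=0
Step 4 [EW]: N:wait,E:car5-GO,S:wait,W:empty | queues: N=0 E=0 S=1 W=0
Step 5 [NS]: N:empty,E:wait,S:car7-GO,W:wait | queues: N=0 E=0 S=0 W=0
Car 7 crosses at step 5

5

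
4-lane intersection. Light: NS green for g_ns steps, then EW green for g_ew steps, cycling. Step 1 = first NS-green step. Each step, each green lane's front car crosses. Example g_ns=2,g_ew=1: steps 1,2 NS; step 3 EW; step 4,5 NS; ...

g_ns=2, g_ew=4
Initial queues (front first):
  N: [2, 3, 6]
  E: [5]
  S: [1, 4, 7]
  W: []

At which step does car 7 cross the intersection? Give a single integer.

Step 1 [NS]: N:car2-GO,E:wait,S:car1-GO,W:wait | queues: N=2 E=1 S=2 W=0
Step 2 [NS]: N:car3-GO,E:wait,S:car4-GO,W:wait | queues: N=1 E=1 S=1 W=0
Step 3 [EW]: N:wait,E:car5-GO,S:wait,W:empty | queues: N=1 E=0 S=1 W=0
Step 4 [EW]: N:wait,E:empty,S:wait,W:empty | queues: N=1 E=0 S=1 W=0
Step 5 [EW]: N:wait,E:empty,S:wait,W:empty | queues: N=1 E=0 S=1 W=0
Step 6 [EW]: N:wait,E:empty,S:wait,W:empty | queues: N=1 E=0 S=1 W=0
Step 7 [NS]: N:car6-GO,E:wait,S:car7-GO,W:wait | queues: N=0 E=0 S=0 W=0
Car 7 crosses at step 7

7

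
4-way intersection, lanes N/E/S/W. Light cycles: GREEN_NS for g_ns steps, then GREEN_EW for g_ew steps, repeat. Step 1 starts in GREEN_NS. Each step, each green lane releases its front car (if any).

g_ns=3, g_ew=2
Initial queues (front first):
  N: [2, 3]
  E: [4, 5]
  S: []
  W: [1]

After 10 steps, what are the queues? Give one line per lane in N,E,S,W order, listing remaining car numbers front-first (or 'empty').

Step 1 [NS]: N:car2-GO,E:wait,S:empty,W:wait | queues: N=1 E=2 S=0 W=1
Step 2 [NS]: N:car3-GO,E:wait,S:empty,W:wait | queues: N=0 E=2 S=0 W=1
Step 3 [NS]: N:empty,E:wait,S:empty,W:wait | queues: N=0 E=2 S=0 W=1
Step 4 [EW]: N:wait,E:car4-GO,S:wait,W:car1-GO | queues: N=0 E=1 S=0 W=0
Step 5 [EW]: N:wait,E:car5-GO,S:wait,W:empty | queues: N=0 E=0 S=0 W=0

N: empty
E: empty
S: empty
W: empty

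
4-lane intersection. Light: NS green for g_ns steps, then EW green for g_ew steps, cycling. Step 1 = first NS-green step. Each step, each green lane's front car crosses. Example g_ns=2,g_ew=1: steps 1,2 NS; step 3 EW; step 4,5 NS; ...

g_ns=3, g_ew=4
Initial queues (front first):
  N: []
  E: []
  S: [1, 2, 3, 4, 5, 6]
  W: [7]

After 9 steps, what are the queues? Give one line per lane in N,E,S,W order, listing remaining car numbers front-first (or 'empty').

Step 1 [NS]: N:empty,E:wait,S:car1-GO,W:wait | queues: N=0 E=0 S=5 W=1
Step 2 [NS]: N:empty,E:wait,S:car2-GO,W:wait | queues: N=0 E=0 S=4 W=1
Step 3 [NS]: N:empty,E:wait,S:car3-GO,W:wait | queues: N=0 E=0 S=3 W=1
Step 4 [EW]: N:wait,E:empty,S:wait,W:car7-GO | queues: N=0 E=0 S=3 W=0
Step 5 [EW]: N:wait,E:empty,S:wait,W:empty | queues: N=0 E=0 S=3 W=0
Step 6 [EW]: N:wait,E:empty,S:wait,W:empty | queues: N=0 E=0 S=3 W=0
Step 7 [EW]: N:wait,E:empty,S:wait,W:empty | queues: N=0 E=0 S=3 W=0
Step 8 [NS]: N:empty,E:wait,S:car4-GO,W:wait | queues: N=0 E=0 S=2 W=0
Step 9 [NS]: N:empty,E:wait,S:car5-GO,W:wait | queues: N=0 E=0 S=1 W=0

N: empty
E: empty
S: 6
W: empty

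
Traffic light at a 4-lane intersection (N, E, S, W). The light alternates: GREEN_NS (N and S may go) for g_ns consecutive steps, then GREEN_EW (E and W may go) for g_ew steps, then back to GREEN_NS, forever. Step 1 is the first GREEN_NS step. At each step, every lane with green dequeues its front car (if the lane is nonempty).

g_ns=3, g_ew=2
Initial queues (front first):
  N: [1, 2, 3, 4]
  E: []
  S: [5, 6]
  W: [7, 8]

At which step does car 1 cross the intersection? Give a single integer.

Step 1 [NS]: N:car1-GO,E:wait,S:car5-GO,W:wait | queues: N=3 E=0 S=1 W=2
Step 2 [NS]: N:car2-GO,E:wait,S:car6-GO,W:wait | queues: N=2 E=0 S=0 W=2
Step 3 [NS]: N:car3-GO,E:wait,S:empty,W:wait | queues: N=1 E=0 S=0 W=2
Step 4 [EW]: N:wait,E:empty,S:wait,W:car7-GO | queues: N=1 E=0 S=0 W=1
Step 5 [EW]: N:wait,E:empty,S:wait,W:car8-GO | queues: N=1 E=0 S=0 W=0
Step 6 [NS]: N:car4-GO,E:wait,S:empty,W:wait | queues: N=0 E=0 S=0 W=0
Car 1 crosses at step 1

1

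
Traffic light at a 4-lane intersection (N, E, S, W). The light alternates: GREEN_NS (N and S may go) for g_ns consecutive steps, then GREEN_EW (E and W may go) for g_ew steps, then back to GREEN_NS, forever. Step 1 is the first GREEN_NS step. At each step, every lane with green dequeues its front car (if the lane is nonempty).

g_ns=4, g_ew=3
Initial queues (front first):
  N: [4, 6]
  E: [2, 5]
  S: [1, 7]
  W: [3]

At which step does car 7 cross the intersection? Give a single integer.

Step 1 [NS]: N:car4-GO,E:wait,S:car1-GO,W:wait | queues: N=1 E=2 S=1 W=1
Step 2 [NS]: N:car6-GO,E:wait,S:car7-GO,W:wait | queues: N=0 E=2 S=0 W=1
Step 3 [NS]: N:empty,E:wait,S:empty,W:wait | queues: N=0 E=2 S=0 W=1
Step 4 [NS]: N:empty,E:wait,S:empty,W:wait | queues: N=0 E=2 S=0 W=1
Step 5 [EW]: N:wait,E:car2-GO,S:wait,W:car3-GO | queues: N=0 E=1 S=0 W=0
Step 6 [EW]: N:wait,E:car5-GO,S:wait,W:empty | queues: N=0 E=0 S=0 W=0
Car 7 crosses at step 2

2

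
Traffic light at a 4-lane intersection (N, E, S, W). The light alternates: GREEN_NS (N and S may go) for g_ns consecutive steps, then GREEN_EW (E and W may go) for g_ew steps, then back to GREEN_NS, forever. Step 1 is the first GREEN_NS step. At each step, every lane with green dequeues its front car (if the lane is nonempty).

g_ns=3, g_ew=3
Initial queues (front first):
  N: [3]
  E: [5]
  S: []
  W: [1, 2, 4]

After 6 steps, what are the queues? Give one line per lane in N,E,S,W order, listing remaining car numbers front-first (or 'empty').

Step 1 [NS]: N:car3-GO,E:wait,S:empty,W:wait | queues: N=0 E=1 S=0 W=3
Step 2 [NS]: N:empty,E:wait,S:empty,W:wait | queues: N=0 E=1 S=0 W=3
Step 3 [NS]: N:empty,E:wait,S:empty,W:wait | queues: N=0 E=1 S=0 W=3
Step 4 [EW]: N:wait,E:car5-GO,S:wait,W:car1-GO | queues: N=0 E=0 S=0 W=2
Step 5 [EW]: N:wait,E:empty,S:wait,W:car2-GO | queues: N=0 E=0 S=0 W=1
Step 6 [EW]: N:wait,E:empty,S:wait,W:car4-GO | queues: N=0 E=0 S=0 W=0

N: empty
E: empty
S: empty
W: empty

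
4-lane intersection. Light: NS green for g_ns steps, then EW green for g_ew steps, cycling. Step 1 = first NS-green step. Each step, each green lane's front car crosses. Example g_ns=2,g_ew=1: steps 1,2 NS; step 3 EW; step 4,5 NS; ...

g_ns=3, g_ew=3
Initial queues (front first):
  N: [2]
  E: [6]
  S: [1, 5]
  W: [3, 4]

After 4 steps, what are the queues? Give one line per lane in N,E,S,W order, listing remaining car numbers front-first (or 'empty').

Step 1 [NS]: N:car2-GO,E:wait,S:car1-GO,W:wait | queues: N=0 E=1 S=1 W=2
Step 2 [NS]: N:empty,E:wait,S:car5-GO,W:wait | queues: N=0 E=1 S=0 W=2
Step 3 [NS]: N:empty,E:wait,S:empty,W:wait | queues: N=0 E=1 S=0 W=2
Step 4 [EW]: N:wait,E:car6-GO,S:wait,W:car3-GO | queues: N=0 E=0 S=0 W=1

N: empty
E: empty
S: empty
W: 4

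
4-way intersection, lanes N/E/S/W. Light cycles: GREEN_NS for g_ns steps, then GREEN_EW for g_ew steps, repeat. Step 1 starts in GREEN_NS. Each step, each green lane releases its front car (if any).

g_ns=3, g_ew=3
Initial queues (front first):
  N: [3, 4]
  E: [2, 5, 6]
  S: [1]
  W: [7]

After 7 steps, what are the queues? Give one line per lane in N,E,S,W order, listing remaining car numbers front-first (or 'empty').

Step 1 [NS]: N:car3-GO,E:wait,S:car1-GO,W:wait | queues: N=1 E=3 S=0 W=1
Step 2 [NS]: N:car4-GO,E:wait,S:empty,W:wait | queues: N=0 E=3 S=0 W=1
Step 3 [NS]: N:empty,E:wait,S:empty,W:wait | queues: N=0 E=3 S=0 W=1
Step 4 [EW]: N:wait,E:car2-GO,S:wait,W:car7-GO | queues: N=0 E=2 S=0 W=0
Step 5 [EW]: N:wait,E:car5-GO,S:wait,W:empty | queues: N=0 E=1 S=0 W=0
Step 6 [EW]: N:wait,E:car6-GO,S:wait,W:empty | queues: N=0 E=0 S=0 W=0

N: empty
E: empty
S: empty
W: empty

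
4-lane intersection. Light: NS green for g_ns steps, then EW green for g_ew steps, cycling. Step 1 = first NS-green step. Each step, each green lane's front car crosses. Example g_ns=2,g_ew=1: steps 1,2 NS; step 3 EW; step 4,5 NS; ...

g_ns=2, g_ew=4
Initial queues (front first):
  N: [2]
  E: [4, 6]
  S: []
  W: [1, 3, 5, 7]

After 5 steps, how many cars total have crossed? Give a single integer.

Step 1 [NS]: N:car2-GO,E:wait,S:empty,W:wait | queues: N=0 E=2 S=0 W=4
Step 2 [NS]: N:empty,E:wait,S:empty,W:wait | queues: N=0 E=2 S=0 W=4
Step 3 [EW]: N:wait,E:car4-GO,S:wait,W:car1-GO | queues: N=0 E=1 S=0 W=3
Step 4 [EW]: N:wait,E:car6-GO,S:wait,W:car3-GO | queues: N=0 E=0 S=0 W=2
Step 5 [EW]: N:wait,E:empty,S:wait,W:car5-GO | queues: N=0 E=0 S=0 W=1
Cars crossed by step 5: 6

Answer: 6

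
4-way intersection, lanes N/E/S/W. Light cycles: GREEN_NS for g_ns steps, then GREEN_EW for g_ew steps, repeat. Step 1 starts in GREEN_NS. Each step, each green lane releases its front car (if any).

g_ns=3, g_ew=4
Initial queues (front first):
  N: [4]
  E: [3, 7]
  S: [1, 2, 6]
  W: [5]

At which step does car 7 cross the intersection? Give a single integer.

Step 1 [NS]: N:car4-GO,E:wait,S:car1-GO,W:wait | queues: N=0 E=2 S=2 W=1
Step 2 [NS]: N:empty,E:wait,S:car2-GO,W:wait | queues: N=0 E=2 S=1 W=1
Step 3 [NS]: N:empty,E:wait,S:car6-GO,W:wait | queues: N=0 E=2 S=0 W=1
Step 4 [EW]: N:wait,E:car3-GO,S:wait,W:car5-GO | queues: N=0 E=1 S=0 W=0
Step 5 [EW]: N:wait,E:car7-GO,S:wait,W:empty | queues: N=0 E=0 S=0 W=0
Car 7 crosses at step 5

5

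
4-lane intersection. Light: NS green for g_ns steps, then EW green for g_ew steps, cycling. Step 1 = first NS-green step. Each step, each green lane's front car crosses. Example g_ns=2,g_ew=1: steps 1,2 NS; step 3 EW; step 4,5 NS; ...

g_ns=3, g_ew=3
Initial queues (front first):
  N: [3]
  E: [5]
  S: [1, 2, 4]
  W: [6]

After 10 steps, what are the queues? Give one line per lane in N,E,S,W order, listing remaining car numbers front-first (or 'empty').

Step 1 [NS]: N:car3-GO,E:wait,S:car1-GO,W:wait | queues: N=0 E=1 S=2 W=1
Step 2 [NS]: N:empty,E:wait,S:car2-GO,W:wait | queues: N=0 E=1 S=1 W=1
Step 3 [NS]: N:empty,E:wait,S:car4-GO,W:wait | queues: N=0 E=1 S=0 W=1
Step 4 [EW]: N:wait,E:car5-GO,S:wait,W:car6-GO | queues: N=0 E=0 S=0 W=0

N: empty
E: empty
S: empty
W: empty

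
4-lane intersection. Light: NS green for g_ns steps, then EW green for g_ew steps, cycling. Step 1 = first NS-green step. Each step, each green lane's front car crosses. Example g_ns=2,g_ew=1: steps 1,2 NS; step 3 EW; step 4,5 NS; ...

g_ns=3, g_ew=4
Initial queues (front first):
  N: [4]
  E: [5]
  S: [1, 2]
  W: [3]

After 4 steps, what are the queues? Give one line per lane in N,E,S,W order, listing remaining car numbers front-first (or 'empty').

Step 1 [NS]: N:car4-GO,E:wait,S:car1-GO,W:wait | queues: N=0 E=1 S=1 W=1
Step 2 [NS]: N:empty,E:wait,S:car2-GO,W:wait | queues: N=0 E=1 S=0 W=1
Step 3 [NS]: N:empty,E:wait,S:empty,W:wait | queues: N=0 E=1 S=0 W=1
Step 4 [EW]: N:wait,E:car5-GO,S:wait,W:car3-GO | queues: N=0 E=0 S=0 W=0

N: empty
E: empty
S: empty
W: empty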